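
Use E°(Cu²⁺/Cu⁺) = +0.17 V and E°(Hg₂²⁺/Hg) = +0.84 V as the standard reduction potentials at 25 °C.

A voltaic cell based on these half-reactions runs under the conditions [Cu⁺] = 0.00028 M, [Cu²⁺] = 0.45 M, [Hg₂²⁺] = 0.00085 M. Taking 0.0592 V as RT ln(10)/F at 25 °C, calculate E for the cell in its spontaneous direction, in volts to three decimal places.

+0.389 V

Hg₂²⁺/Hg is the cathode (higher E°), Cu²⁺/Cu⁺ the anode: E°cell = +0.84 − (+0.17) = +0.67 V, n = 2.
Overall: Hg₂²⁺(aq) + 2 Cu⁺(aq) → 2 Hg(l) + 2 Cu²⁺(aq)
Q = [Cu²⁺]^2 / ([Hg₂²⁺]·[Cu⁺]^2); log Q = 9.483.
E = E° − (0.0592/n) log Q = +0.67 − (0.0592/2)(9.483) = +0.389 V.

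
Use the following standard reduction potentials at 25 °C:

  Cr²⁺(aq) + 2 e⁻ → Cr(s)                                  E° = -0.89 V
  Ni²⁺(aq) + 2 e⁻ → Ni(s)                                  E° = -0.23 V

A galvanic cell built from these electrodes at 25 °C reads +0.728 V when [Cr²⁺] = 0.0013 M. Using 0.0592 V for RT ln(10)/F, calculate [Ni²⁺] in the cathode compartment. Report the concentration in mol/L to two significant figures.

0.26 M

Ni²⁺/Ni is the cathode, Cr²⁺/Cr the anode: E°cell = +0.66 V, n = 2.
Overall reaction: Ni²⁺(aq) + Cr(s) → Ni(s) + Cr²⁺(aq); Q = [Cr²⁺]^1/[Ni²⁺]^1.
From E = E° − (0.0592/n) log Q: log Q = (E° − E)·n/0.0592 = (+0.66 − (+0.728))·2/0.0592 = -2.2973.
So 1·log[Ni²⁺] = 1·log(0.0013) − log Q = -2.8861 − (-2.2973) = -0.5888; [Ni²⁺] = 10^(-0.5888) ≈ 0.26 M.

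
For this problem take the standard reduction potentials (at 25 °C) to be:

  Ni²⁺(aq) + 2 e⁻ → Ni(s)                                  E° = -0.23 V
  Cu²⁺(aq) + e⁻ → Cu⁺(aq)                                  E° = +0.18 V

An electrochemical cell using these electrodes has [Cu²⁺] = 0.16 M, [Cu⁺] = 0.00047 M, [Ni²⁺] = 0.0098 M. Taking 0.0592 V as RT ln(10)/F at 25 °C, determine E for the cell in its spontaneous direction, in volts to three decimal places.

+0.619 V

Cu²⁺/Cu⁺ is the cathode (higher E°), Ni²⁺/Ni the anode: E°cell = +0.18 − (-0.23) = +0.41 V, n = 2.
Overall: 2 Cu²⁺(aq) + Ni(s) → 2 Cu⁺(aq) + Ni²⁺(aq)
Q = [Cu⁺]^2·[Ni²⁺] / ([Cu²⁺]^2); log Q = -7.073.
E = E° − (0.0592/n) log Q = +0.41 − (0.0592/2)(-7.073) = +0.619 V.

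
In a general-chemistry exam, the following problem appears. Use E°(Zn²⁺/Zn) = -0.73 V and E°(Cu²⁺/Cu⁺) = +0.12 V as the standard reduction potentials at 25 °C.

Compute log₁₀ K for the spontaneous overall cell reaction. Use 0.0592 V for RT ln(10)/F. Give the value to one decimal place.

28.7

Cathode: Cu²⁺/Cu⁺; anode: Zn²⁺/Zn. E°cell = +0.85 V, n = 2.
log K = nE°cell / 0.0592 = (2)(+0.85) / 0.0592 = 28.7.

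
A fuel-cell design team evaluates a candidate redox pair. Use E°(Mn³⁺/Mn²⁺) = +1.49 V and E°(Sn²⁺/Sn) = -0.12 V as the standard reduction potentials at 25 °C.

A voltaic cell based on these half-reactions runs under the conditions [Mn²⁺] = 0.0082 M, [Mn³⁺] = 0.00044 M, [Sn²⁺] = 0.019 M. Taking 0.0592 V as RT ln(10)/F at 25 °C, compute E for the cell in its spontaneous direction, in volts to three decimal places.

+1.586 V

Mn³⁺/Mn²⁺ is the cathode (higher E°), Sn²⁺/Sn the anode: E°cell = +1.49 − (-0.12) = +1.61 V, n = 2.
Overall: 2 Mn³⁺(aq) + Sn(s) → 2 Mn²⁺(aq) + Sn²⁺(aq)
Q = [Mn²⁺]^2·[Sn²⁺] / ([Mn³⁺]^2); log Q = 0.819.
E = E° − (0.0592/n) log Q = +1.61 − (0.0592/2)(0.819) = +1.586 V.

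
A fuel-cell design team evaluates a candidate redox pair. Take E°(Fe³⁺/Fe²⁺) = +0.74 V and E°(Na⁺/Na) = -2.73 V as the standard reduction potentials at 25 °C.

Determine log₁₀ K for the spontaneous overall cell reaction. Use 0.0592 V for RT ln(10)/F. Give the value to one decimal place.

58.6

Cathode: Fe³⁺/Fe²⁺; anode: Na⁺/Na. E°cell = +3.47 V, n = 1.
log K = nE°cell / 0.0592 = (1)(+3.47) / 0.0592 = 58.6.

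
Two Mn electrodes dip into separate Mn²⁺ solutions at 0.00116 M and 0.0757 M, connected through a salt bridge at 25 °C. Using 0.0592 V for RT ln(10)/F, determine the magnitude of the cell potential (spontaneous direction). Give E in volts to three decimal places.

+0.054 V

For a concentration cell E°cell = 0. The 0.0757 M side is the cathode (reduction is favoured where [Mn²⁺] is higher).
With n = 2, E = −(0.0592/2) log([Mn²⁺]ₐₙ/[Mn²⁺]꜀ₐₜ) = −(0.0592/2) log(0.00116/0.0757) = −(0.0592/2)(-1.815) = +0.054 V.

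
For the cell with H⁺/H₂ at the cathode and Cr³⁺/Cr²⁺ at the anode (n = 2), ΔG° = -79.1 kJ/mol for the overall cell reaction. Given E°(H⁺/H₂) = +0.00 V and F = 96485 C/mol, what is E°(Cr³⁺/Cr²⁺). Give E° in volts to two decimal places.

-0.41 V

E°cell = −ΔG°/(nF) = −(-79.1×10³)/((2)(96485)) = +0.410 V.
Since H⁺/H₂ is the cathode and Cr³⁺/Cr²⁺ the anode, E°cell = E°(H⁺/H₂) − E°(Cr³⁺/Cr²⁺).
So E°(Cr³⁺/Cr²⁺) = E°(H⁺/H₂) − E°cell = (+0.00) − (+0.410) = -0.41 V.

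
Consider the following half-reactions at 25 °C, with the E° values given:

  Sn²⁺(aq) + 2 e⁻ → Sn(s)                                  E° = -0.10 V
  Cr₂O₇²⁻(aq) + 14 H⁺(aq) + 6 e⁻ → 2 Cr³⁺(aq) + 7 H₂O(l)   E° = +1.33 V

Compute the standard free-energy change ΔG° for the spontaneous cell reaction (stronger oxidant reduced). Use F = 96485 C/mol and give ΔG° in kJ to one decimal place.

Cr₂O₇²⁻/Cr³⁺ (E° = +1.33 V) is the cathode; Sn²⁺/Sn (E° = -0.10 V) is the anode, so E°cell = +1.43 V.
Balancing electrons gives n = 6 (lcm of 6 and 2).
ΔG° = −nFE° = −(6)(96485)(+1.43) = -827,841 J = -827.8 kJ.

-827.8 kJ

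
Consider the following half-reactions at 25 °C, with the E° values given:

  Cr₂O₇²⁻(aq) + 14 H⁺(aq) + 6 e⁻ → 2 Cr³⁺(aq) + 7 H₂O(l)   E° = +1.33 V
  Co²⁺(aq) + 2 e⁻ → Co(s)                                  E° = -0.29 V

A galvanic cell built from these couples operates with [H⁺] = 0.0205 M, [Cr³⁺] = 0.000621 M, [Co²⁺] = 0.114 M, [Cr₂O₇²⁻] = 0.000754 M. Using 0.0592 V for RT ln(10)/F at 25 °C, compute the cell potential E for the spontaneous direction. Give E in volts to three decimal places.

Cr₂O₇²⁻/Cr³⁺ is the cathode (higher E°), Co²⁺/Co the anode: E°cell = +1.33 − (-0.29) = +1.62 V, n = 6.
Overall: Cr₂O₇²⁻(aq) + 14 H⁺(aq) + 3 Co(s) → 2 Cr³⁺(aq) + 7 H₂O(l) + 3 Co²⁺(aq)
Q = [Cr³⁺]^2·[Co²⁺]^3 / ([Cr₂O₇²⁻]·[H⁺]^14); log Q = 17.515.
E = E° − (0.0592/n) log Q = +1.62 − (0.0592/6)(17.515) = +1.447 V.

+1.447 V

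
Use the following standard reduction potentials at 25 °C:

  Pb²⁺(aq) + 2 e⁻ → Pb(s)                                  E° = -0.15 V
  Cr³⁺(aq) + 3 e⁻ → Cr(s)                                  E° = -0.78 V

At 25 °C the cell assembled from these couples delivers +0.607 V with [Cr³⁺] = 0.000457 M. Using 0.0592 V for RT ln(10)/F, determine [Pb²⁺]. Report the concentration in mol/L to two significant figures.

0.00099 M

Pb²⁺/Pb is the cathode, Cr³⁺/Cr the anode: E°cell = +0.63 V, n = 6.
Overall reaction: 3 Pb²⁺(aq) + 2 Cr(s) → 3 Pb(s) + 2 Cr³⁺(aq); Q = [Cr³⁺]^2/[Pb²⁺]^3.
From E = E° − (0.0592/n) log Q: log Q = (E° − E)·n/0.0592 = (+0.63 − (+0.607))·6/0.0592 = 2.3311.
So 3·log[Pb²⁺] = 2·log(0.000457) − log Q = -6.6802 − (2.3311) = -9.0113; log[Pb²⁺] = -9.0113 / 3 = -3.0038; [Pb²⁺] = 10^(-3.0038) ≈ 0.00099 M.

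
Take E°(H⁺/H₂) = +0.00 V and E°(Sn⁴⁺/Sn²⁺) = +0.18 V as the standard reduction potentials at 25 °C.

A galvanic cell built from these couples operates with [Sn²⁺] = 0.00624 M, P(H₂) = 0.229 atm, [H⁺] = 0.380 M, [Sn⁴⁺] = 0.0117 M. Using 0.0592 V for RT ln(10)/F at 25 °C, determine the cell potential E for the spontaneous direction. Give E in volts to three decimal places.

Sn⁴⁺/Sn²⁺ is the cathode (higher E°), H⁺/H₂ the anode: E°cell = +0.18 − (+0.00) = +0.18 V, n = 2.
Overall: Sn⁴⁺(aq) + H₂(g) → Sn²⁺(aq) + 2 H⁺(aq)
Q = [Sn²⁺]·[H⁺]^2 / ([Sn⁴⁺]·P(H₂)); log Q = -0.473.
E = E° − (0.0592/n) log Q = +0.18 − (0.0592/2)(-0.473) = +0.194 V.

+0.194 V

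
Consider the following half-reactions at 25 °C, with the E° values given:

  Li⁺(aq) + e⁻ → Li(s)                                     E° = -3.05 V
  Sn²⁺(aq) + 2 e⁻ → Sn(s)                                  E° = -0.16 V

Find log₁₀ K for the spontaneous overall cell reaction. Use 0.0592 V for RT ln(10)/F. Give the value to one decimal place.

Cathode: Sn²⁺/Sn; anode: Li⁺/Li. E°cell = +2.89 V, n = 2.
log K = nE°cell / 0.0592 = (2)(+2.89) / 0.0592 = 97.6.

97.6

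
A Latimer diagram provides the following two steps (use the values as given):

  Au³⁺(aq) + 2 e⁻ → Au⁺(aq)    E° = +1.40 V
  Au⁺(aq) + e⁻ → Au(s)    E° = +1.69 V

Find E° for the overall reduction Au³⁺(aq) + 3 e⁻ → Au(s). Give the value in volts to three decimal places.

+1.497 V

Adding the free-energy changes (−nFE°) of the two steps gives −n₃FE°₃ = −n₁FE°₁ − n₂FE°₂.
E°₃ = (2×+1.40 + 1×+1.69) / 3 = (+4.490) / 3 = +1.497 V.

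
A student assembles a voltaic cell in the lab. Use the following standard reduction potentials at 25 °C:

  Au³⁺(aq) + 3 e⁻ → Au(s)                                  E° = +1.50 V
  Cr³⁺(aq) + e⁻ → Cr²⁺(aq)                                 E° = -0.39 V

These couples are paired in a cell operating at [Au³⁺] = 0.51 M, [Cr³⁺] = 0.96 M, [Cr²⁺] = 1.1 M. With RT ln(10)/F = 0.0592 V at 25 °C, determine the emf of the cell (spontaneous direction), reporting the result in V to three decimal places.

Au³⁺/Au is the cathode (higher E°), Cr³⁺/Cr²⁺ the anode: E°cell = +1.50 − (-0.39) = +1.89 V, n = 3.
Overall: Au³⁺(aq) + 3 Cr²⁺(aq) → Au(s) + 3 Cr³⁺(aq)
Q = [Cr³⁺]^3 / ([Au³⁺]·[Cr²⁺]^3); log Q = 0.115.
E = E° − (0.0592/n) log Q = +1.89 − (0.0592/3)(0.115) = +1.888 V.

+1.888 V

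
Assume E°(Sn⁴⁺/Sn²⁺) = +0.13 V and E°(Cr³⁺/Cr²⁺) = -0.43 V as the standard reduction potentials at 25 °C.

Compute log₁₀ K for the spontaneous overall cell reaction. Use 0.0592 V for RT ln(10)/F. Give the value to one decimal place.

Cathode: Sn⁴⁺/Sn²⁺; anode: Cr³⁺/Cr²⁺. E°cell = +0.56 V, n = 2.
log K = nE°cell / 0.0592 = (2)(+0.56) / 0.0592 = 18.9.

18.9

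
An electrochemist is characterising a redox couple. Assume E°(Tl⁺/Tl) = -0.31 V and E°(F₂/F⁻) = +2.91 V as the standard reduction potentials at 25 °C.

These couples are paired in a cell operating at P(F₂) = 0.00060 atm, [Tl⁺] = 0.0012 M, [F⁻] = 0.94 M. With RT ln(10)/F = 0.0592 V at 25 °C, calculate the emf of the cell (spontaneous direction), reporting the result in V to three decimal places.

+3.299 V

F₂/F⁻ is the cathode (higher E°), Tl⁺/Tl the anode: E°cell = +2.91 − (-0.31) = +3.22 V, n = 2.
Overall: F₂(g) + 2 Tl(s) → 2 F⁻(aq) + 2 Tl⁺(aq)
Q = [F⁻]^2·[Tl⁺]^2 / (P(F₂)); log Q = -2.674.
E = E° − (0.0592/n) log Q = +3.22 − (0.0592/2)(-2.674) = +3.299 V.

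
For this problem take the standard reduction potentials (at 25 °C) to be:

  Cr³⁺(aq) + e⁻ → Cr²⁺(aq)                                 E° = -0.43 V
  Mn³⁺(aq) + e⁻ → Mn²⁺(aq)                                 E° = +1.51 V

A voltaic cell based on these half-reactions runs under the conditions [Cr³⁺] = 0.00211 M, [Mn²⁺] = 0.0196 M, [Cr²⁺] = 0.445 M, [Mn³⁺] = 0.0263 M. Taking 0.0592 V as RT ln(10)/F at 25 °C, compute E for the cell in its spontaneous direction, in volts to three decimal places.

+2.085 V

Mn³⁺/Mn²⁺ is the cathode (higher E°), Cr³⁺/Cr²⁺ the anode: E°cell = +1.51 − (-0.43) = +1.94 V, n = 1.
Overall: Mn³⁺(aq) + Cr²⁺(aq) → Mn²⁺(aq) + Cr³⁺(aq)
Q = [Mn²⁺]·[Cr³⁺] / ([Mn³⁺]·[Cr²⁺]); log Q = -2.452.
E = E° − (0.0592/n) log Q = +1.94 − (0.0592/1)(-2.452) = +2.085 V.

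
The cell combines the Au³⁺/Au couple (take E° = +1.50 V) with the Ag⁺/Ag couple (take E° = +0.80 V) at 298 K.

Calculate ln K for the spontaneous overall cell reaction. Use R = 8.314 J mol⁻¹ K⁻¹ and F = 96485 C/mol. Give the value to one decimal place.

81.8

Cathode: Au³⁺/Au; anode: Ag⁺/Ag. E°cell = (+1.50) − (+0.80) = +0.70 V, with n = 3.
ΔG° = −nFE° = −RT ln K, so ln K = nFE°/(RT) = (3)(96485)(+0.70) / ((8.314)(298)) = 81.781.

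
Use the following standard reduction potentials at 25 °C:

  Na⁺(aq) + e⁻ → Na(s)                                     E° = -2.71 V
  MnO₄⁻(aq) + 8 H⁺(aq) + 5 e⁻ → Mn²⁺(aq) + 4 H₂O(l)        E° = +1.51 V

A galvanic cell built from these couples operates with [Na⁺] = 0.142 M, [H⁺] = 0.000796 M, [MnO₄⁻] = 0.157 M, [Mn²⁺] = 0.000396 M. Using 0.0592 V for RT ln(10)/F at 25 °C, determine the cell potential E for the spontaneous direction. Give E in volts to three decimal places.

MnO₄⁻/Mn²⁺ is the cathode (higher E°), Na⁺/Na the anode: E°cell = +1.51 − (-2.71) = +4.22 V, n = 5.
Overall: MnO₄⁻(aq) + 8 H⁺(aq) + 5 Na(s) → Mn²⁺(aq) + 4 H₂O(l) + 5 Na⁺(aq)
Q = [Mn²⁺]·[Na⁺]^5 / ([MnO₄⁻]·[H⁺]^8); log Q = 17.956.
E = E° − (0.0592/n) log Q = +4.22 − (0.0592/5)(17.956) = +4.007 V.

+4.007 V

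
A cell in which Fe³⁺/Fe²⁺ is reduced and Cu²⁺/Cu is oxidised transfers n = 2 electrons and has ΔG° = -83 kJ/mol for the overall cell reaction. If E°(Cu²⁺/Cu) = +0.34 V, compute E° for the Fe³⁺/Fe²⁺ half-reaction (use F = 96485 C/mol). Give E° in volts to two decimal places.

+0.77 V

E°cell = −ΔG°/(nF) = −(-83×10³)/((2)(96485)) = +0.430 V.
Since Fe³⁺/Fe²⁺ is the cathode and Cu²⁺/Cu the anode, E°cell = E°(Fe³⁺/Fe²⁺) − E°(Cu²⁺/Cu).
So E°(Fe³⁺/Fe²⁺) = E°cell + E°(Cu²⁺/Cu) = +0.430 + (+0.34) = +0.77 V.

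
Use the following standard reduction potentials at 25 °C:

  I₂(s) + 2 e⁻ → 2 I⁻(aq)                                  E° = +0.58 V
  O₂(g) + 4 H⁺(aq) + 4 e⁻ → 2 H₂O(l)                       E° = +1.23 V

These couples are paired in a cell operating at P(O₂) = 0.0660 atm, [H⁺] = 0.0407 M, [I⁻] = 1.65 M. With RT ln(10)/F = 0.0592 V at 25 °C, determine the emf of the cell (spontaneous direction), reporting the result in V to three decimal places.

O₂/H₂O is the cathode (higher E°), I₂/I⁻ the anode: E°cell = +1.23 − (+0.58) = +0.65 V, n = 4.
Overall: O₂(g) + 4 H⁺(aq) + 4 I⁻(aq) → 2 H₂O(l) + 2 I₂(s)
Q = 1 / (P(O₂)·[H⁺]^4·[I⁻]^4); log Q = 5.872.
E = E° − (0.0592/n) log Q = +0.65 − (0.0592/4)(5.872) = +0.563 V.

+0.563 V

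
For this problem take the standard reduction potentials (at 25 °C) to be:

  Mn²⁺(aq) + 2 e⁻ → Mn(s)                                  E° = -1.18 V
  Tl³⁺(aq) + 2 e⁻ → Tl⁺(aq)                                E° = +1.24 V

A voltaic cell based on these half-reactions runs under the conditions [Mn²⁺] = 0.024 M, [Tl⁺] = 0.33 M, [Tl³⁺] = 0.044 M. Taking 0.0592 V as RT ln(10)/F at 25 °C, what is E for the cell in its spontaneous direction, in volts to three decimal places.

+2.442 V

Tl³⁺/Tl⁺ is the cathode (higher E°), Mn²⁺/Mn the anode: E°cell = +1.24 − (-1.18) = +2.42 V, n = 2.
Overall: Tl³⁺(aq) + Mn(s) → Tl⁺(aq) + Mn²⁺(aq)
Q = [Tl⁺]·[Mn²⁺] / ([Tl³⁺]); log Q = -0.745.
E = E° − (0.0592/n) log Q = +2.42 − (0.0592/2)(-0.745) = +2.442 V.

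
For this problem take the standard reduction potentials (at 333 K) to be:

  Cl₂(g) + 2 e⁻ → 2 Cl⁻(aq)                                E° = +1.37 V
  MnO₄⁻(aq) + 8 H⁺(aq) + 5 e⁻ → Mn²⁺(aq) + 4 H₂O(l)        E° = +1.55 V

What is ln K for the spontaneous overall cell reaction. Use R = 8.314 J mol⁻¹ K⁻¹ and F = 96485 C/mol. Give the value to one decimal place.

62.7

Cathode: MnO₄⁻/Mn²⁺; anode: Cl₂/Cl⁻. E°cell = (+1.55) − (+1.37) = +0.18 V, with n = 10.
ΔG° = −nFE° = −RT ln K, so ln K = nFE°/(RT) = (10)(96485)(+0.18) / ((8.314)(333)) = 62.730.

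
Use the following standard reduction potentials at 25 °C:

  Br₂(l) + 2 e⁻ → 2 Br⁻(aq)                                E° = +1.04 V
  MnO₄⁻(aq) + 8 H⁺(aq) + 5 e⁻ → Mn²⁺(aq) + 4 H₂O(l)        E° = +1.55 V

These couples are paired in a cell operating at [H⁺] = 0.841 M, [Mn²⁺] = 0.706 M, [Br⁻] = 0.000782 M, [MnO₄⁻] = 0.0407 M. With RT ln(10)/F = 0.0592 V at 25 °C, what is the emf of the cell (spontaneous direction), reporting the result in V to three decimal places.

+0.304 V

MnO₄⁻/Mn²⁺ is the cathode (higher E°), Br₂/Br⁻ the anode: E°cell = +1.55 − (+1.04) = +0.51 V, n = 10.
Overall: 2 MnO₄⁻(aq) + 16 H⁺(aq) + 10 Br⁻(aq) → 2 Mn²⁺(aq) + 8 H₂O(l) + 5 Br₂(l)
Q = [Mn²⁺]^2 / ([MnO₄⁻]^2·[H⁺]^16·[Br⁻]^10); log Q = 34.750.
E = E° − (0.0592/n) log Q = +0.51 − (0.0592/10)(34.750) = +0.304 V.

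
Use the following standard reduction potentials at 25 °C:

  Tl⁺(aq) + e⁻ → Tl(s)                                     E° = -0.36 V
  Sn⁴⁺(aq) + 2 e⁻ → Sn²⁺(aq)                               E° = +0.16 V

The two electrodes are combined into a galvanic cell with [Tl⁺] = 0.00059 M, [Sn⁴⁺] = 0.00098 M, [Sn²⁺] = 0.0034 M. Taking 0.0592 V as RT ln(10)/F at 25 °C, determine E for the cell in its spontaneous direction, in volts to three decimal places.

Sn⁴⁺/Sn²⁺ is the cathode (higher E°), Tl⁺/Tl the anode: E°cell = +0.16 − (-0.36) = +0.52 V, n = 2.
Overall: Sn⁴⁺(aq) + 2 Tl(s) → Sn²⁺(aq) + 2 Tl⁺(aq)
Q = [Sn²⁺]·[Tl⁺]^2 / ([Sn⁴⁺]); log Q = -5.918.
E = E° − (0.0592/n) log Q = +0.52 − (0.0592/2)(-5.918) = +0.695 V.

+0.695 V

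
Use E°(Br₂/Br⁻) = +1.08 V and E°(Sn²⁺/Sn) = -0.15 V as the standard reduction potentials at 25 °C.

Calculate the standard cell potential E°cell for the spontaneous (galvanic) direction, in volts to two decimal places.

The Br₂/Br⁻ couple has the higher reduction potential, so it is the cathode; Sn²⁺/Sn is oxidised at the anode.
E°cell = E°(cathode) − E°(anode) = (+1.08) − (-0.15) = +1.23 V.
Since E°cell > 0, the reaction is spontaneous under standard conditions.

+1.23 V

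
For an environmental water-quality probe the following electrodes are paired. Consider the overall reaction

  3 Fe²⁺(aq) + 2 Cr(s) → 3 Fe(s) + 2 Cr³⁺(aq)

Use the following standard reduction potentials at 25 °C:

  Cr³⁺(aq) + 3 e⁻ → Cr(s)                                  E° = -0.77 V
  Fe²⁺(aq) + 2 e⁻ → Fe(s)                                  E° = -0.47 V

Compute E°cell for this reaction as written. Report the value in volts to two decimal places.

The Fe²⁺/Fe couple has the higher reduction potential, so it is the cathode; Cr³⁺/Cr is oxidised at the anode.
E°cell = E°(cathode) − E°(anode) = (-0.47) − (-0.77) = +0.30 V.
Since E°cell > 0, the reaction is spontaneous under standard conditions.

+0.30 V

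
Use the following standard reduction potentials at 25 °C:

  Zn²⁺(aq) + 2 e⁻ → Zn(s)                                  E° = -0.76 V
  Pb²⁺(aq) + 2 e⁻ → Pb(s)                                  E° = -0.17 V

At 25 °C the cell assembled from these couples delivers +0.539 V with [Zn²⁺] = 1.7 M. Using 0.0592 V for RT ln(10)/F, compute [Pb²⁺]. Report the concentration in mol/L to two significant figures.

Pb²⁺/Pb is the cathode, Zn²⁺/Zn the anode: E°cell = +0.59 V, n = 2.
Overall reaction: Pb²⁺(aq) + Zn(s) → Pb(s) + Zn²⁺(aq); Q = [Zn²⁺]^1/[Pb²⁺]^1.
From E = E° − (0.0592/n) log Q: log Q = (E° − E)·n/0.0592 = (+0.59 − (+0.539))·2/0.0592 = 1.7230.
So 1·log[Pb²⁺] = 1·log(1.7) − log Q = 0.2304 − (1.7230) = -1.4926; [Pb²⁺] = 10^(-1.4926) ≈ 0.032 M.

0.032 M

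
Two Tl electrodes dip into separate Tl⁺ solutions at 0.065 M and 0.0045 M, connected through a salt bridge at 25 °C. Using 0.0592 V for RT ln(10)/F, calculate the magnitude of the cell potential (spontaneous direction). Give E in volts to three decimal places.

For a concentration cell E°cell = 0. The 0.065 M side is the cathode (reduction is favoured where [Tl⁺] is higher).
With n = 1, E = −(0.0592/1) log([Tl⁺]ₐₙ/[Tl⁺]꜀ₐₜ) = −(0.0592/1) log(0.0045/0.065) = −(0.0592/1)(-1.160) = +0.069 V.

+0.069 V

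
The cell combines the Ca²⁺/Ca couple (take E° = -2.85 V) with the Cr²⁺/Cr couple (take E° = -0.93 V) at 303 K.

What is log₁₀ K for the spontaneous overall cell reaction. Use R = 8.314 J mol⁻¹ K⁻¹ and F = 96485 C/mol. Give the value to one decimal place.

63.9

Cathode: Cr²⁺/Cr; anode: Ca²⁺/Ca. E°cell = (-0.93) − (-2.85) = +1.92 V, with n = 2.
ΔG° = −nFE° = −RT ln K, so ln K = nFE°/(RT) = (2)(96485)(+1.92) / ((8.314)(303)) = 147.075.
log₁₀ K = 147.075 / ln 10 = 63.9.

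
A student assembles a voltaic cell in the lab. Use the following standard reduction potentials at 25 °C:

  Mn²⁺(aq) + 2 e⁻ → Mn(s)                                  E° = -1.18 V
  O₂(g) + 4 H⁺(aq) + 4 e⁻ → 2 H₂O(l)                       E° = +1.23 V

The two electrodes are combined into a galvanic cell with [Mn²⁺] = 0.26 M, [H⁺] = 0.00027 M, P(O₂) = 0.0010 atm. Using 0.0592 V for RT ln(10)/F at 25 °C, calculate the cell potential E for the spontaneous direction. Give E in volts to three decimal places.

O₂/H₂O is the cathode (higher E°), Mn²⁺/Mn the anode: E°cell = +1.23 − (-1.18) = +2.41 V, n = 4.
Overall: O₂(g) + 4 H⁺(aq) + 2 Mn(s) → 2 H₂O(l) + 2 Mn²⁺(aq)
Q = [Mn²⁺]^2 / (P(O₂)·[H⁺]^4); log Q = 16.104.
E = E° − (0.0592/n) log Q = +2.41 − (0.0592/4)(16.104) = +2.172 V.

+2.172 V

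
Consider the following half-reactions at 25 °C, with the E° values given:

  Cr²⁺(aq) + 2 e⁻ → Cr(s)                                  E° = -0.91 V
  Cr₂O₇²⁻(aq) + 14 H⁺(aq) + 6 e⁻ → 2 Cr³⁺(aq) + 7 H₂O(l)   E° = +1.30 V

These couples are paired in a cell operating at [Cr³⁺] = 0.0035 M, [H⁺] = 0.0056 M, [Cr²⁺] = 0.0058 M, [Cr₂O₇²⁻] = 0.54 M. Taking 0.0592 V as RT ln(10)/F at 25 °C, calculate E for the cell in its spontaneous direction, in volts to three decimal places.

+2.011 V

Cr₂O₇²⁻/Cr³⁺ is the cathode (higher E°), Cr²⁺/Cr the anode: E°cell = +1.30 − (-0.91) = +2.21 V, n = 6.
Overall: Cr₂O₇²⁻(aq) + 14 H⁺(aq) + 3 Cr(s) → 2 Cr³⁺(aq) + 7 H₂O(l) + 3 Cr²⁺(aq)
Q = [Cr³⁺]^2·[Cr²⁺]^3 / ([Cr₂O₇²⁻]·[H⁺]^14); log Q = 20.171.
E = E° − (0.0592/n) log Q = +2.21 − (0.0592/6)(20.171) = +2.011 V.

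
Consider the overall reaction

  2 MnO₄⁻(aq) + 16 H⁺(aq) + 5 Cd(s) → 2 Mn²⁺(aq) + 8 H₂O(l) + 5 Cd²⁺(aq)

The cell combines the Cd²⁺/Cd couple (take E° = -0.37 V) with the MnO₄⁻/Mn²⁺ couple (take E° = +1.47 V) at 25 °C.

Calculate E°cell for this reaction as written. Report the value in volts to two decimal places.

The MnO₄⁻/Mn²⁺ couple has the higher reduction potential, so it is the cathode; Cd²⁺/Cd is oxidised at the anode.
E°cell = E°(cathode) − E°(anode) = (+1.47) − (-0.37) = +1.84 V.

+1.84 V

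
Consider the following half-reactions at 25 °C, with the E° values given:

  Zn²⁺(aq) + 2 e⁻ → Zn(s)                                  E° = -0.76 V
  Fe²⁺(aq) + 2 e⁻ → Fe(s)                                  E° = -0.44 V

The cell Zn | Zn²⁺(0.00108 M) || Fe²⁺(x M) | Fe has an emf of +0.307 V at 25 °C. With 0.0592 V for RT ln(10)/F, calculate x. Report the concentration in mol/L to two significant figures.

0.00039 M

Fe²⁺/Fe is the cathode, Zn²⁺/Zn the anode: E°cell = +0.32 V, n = 2.
Overall reaction: Fe²⁺(aq) + Zn(s) → Fe(s) + Zn²⁺(aq); Q = [Zn²⁺]^1/[Fe²⁺]^1.
From E = E° − (0.0592/n) log Q: log Q = (E° − E)·n/0.0592 = (+0.32 − (+0.307))·2/0.0592 = 0.4392.
So 1·log[Fe²⁺] = 1·log(0.00108) − log Q = -2.9666 − (0.4392) = -3.4058; [Fe²⁺] = 10^(-3.4058) ≈ 0.00039 M.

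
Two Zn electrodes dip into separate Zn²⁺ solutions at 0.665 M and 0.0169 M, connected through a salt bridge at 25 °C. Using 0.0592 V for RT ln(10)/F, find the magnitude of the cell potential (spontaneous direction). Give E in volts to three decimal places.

For a concentration cell E°cell = 0. The 0.665 M side is the cathode (reduction is favoured where [Zn²⁺] is higher).
With n = 2, E = −(0.0592/2) log([Zn²⁺]ₐₙ/[Zn²⁺]꜀ₐₜ) = −(0.0592/2) log(0.0169/0.665) = −(0.0592/2)(-1.595) = +0.047 V.

+0.047 V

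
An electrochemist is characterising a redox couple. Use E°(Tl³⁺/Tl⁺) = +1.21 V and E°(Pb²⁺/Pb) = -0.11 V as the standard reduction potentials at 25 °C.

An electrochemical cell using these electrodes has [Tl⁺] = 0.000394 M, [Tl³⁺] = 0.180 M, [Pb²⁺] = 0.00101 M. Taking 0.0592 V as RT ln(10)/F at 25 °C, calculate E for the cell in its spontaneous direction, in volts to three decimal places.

+1.487 V

Tl³⁺/Tl⁺ is the cathode (higher E°), Pb²⁺/Pb the anode: E°cell = +1.21 − (-0.11) = +1.32 V, n = 2.
Overall: Tl³⁺(aq) + Pb(s) → Tl⁺(aq) + Pb²⁺(aq)
Q = [Tl⁺]·[Pb²⁺] / ([Tl³⁺]); log Q = -5.655.
E = E° − (0.0592/n) log Q = +1.32 − (0.0592/2)(-5.655) = +1.487 V.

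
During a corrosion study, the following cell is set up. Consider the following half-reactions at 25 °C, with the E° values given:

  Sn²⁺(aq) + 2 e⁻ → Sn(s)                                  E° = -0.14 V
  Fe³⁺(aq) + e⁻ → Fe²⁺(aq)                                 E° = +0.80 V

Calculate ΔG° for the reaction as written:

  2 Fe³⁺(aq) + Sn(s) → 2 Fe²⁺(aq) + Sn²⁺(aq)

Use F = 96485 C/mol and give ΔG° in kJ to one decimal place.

As written, Fe³⁺/Fe²⁺ is reduced (cathode) and Sn²⁺/Sn is oxidised (anode), so E°cell = (+0.80) − (-0.14) = +0.94 V.
Balancing electrons gives n = 2.
ΔG° = −nFE° = −(2)(96485)(+0.94) = -181,392 J = -181.4 kJ.

-181.4 kJ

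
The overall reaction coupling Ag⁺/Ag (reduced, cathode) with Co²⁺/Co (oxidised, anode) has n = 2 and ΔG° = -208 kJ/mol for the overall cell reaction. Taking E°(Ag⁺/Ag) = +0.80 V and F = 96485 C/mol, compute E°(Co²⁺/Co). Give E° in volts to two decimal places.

-0.28 V

E°cell = −ΔG°/(nF) = −(-208×10³)/((2)(96485)) = +1.078 V.
Since Ag⁺/Ag is the cathode and Co²⁺/Co the anode, E°cell = E°(Ag⁺/Ag) − E°(Co²⁺/Co).
So E°(Co²⁺/Co) = E°(Ag⁺/Ag) − E°cell = (+0.80) − (+1.078) = -0.28 V.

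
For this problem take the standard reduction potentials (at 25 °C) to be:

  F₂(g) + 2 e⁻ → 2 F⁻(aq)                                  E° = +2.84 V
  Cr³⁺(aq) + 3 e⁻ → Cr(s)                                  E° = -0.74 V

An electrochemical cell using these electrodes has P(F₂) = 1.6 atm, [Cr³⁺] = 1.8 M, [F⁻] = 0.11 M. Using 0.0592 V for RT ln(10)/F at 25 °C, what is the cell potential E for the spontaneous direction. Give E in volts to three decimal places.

F₂/F⁻ is the cathode (higher E°), Cr³⁺/Cr the anode: E°cell = +2.84 − (-0.74) = +3.58 V, n = 6.
Overall: 3 F₂(g) + 2 Cr(s) → 6 F⁻(aq) + 2 Cr³⁺(aq)
Q = [F⁻]^6·[Cr³⁺]^2 / (P(F₂)^3); log Q = -5.853.
E = E° − (0.0592/n) log Q = +3.58 − (0.0592/6)(-5.853) = +3.638 V.

+3.638 V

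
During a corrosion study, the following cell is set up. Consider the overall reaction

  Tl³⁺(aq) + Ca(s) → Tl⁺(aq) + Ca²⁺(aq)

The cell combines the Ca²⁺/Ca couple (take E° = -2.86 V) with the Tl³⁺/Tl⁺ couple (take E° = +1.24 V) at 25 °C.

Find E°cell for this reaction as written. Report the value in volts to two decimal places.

+4.10 V

The Tl³⁺/Tl⁺ couple has the higher reduction potential, so it is the cathode; Ca²⁺/Ca is oxidised at the anode.
E°cell = E°(cathode) − E°(anode) = (+1.24) − (-2.86) = +4.10 V.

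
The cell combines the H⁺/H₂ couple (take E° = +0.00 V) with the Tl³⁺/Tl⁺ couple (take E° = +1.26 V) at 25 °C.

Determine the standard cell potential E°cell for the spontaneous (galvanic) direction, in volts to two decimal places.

The Tl³⁺/Tl⁺ couple has the higher reduction potential, so it is the cathode; H⁺/H₂ is oxidised at the anode.
E°cell = E°(cathode) − E°(anode) = (+1.26) − (+0.00) = +1.26 V.
Since E°cell > 0, the reaction is spontaneous under standard conditions.

+1.26 V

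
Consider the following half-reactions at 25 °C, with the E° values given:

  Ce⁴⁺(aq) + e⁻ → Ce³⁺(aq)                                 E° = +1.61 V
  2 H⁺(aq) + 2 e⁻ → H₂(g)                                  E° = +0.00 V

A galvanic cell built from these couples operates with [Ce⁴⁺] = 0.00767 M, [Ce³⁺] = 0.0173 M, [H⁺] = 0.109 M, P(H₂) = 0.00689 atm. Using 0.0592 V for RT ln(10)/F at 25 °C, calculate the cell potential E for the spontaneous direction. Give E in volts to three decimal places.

Ce⁴⁺/Ce³⁺ is the cathode (higher E°), H⁺/H₂ the anode: E°cell = +1.61 − (+0.00) = +1.61 V, n = 2.
Overall: 2 Ce⁴⁺(aq) + H₂(g) → 2 Ce³⁺(aq) + 2 H⁺(aq)
Q = [Ce³⁺]^2·[H⁺]^2 / ([Ce⁴⁺]^2·P(H₂)); log Q = 0.943.
E = E° − (0.0592/n) log Q = +1.61 − (0.0592/2)(0.943) = +1.582 V.

+1.582 V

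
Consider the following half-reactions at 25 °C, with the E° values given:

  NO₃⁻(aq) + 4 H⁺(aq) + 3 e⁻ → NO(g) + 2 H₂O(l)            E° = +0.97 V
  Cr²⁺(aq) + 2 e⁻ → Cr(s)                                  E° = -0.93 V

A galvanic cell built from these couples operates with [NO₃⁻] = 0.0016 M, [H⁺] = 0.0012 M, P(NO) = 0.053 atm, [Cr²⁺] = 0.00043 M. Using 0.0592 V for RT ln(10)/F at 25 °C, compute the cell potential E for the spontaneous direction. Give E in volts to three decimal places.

+1.739 V

NO₃⁻/NO is the cathode (higher E°), Cr²⁺/Cr the anode: E°cell = +0.97 − (-0.93) = +1.90 V, n = 6.
Overall: 2 NO₃⁻(aq) + 8 H⁺(aq) + 3 Cr(s) → 2 NO(g) + 4 H₂O(l) + 3 Cr²⁺(aq)
Q = P(NO)^2·[Cr²⁺]^3 / ([NO₃⁻]^2·[H⁺]^8); log Q = 16.307.
E = E° − (0.0592/n) log Q = +1.90 − (0.0592/6)(16.307) = +1.739 V.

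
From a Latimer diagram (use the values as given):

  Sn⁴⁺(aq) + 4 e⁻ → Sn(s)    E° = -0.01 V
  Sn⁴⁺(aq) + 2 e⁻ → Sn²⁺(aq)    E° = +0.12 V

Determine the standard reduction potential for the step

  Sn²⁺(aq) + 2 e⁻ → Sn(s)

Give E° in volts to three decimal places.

Sequential free energies add, so n₃E°₃ = n₁E°₁ + n₂E°₂.
With n₃ = 4, and the known step contributing 2×(+0.12) V, the unknown satisfies 2·E° = 4×(-0.01) − 2×(+0.12) = -0.280.
E° = -0.280 / 2 = -0.140 V.

-0.140 V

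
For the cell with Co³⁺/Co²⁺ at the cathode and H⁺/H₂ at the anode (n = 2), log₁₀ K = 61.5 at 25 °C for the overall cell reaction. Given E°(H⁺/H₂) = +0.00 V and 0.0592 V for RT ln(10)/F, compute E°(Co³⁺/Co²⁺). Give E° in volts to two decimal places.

+1.82 V

E°cell = (0.0592/n)·log K = (0.0592/2)(61.5) = +1.820 V.
Since Co³⁺/Co²⁺ is the cathode and H⁺/H₂ the anode, E°cell = E°(Co³⁺/Co²⁺) − E°(H⁺/H₂).
So E°(Co³⁺/Co²⁺) = E°cell + E°(H⁺/H₂) = +1.820 + (+0.00) = +1.82 V.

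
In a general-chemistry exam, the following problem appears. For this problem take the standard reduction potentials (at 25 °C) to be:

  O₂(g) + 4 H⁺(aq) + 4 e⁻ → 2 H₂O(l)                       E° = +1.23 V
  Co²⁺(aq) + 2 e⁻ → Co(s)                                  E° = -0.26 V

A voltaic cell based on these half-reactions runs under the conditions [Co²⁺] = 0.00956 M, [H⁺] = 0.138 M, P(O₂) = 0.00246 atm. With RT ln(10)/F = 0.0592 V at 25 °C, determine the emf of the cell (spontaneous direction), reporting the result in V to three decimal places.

O₂/H₂O is the cathode (higher E°), Co²⁺/Co the anode: E°cell = +1.23 − (-0.26) = +1.49 V, n = 4.
Overall: O₂(g) + 4 H⁺(aq) + 2 Co(s) → 2 H₂O(l) + 2 Co²⁺(aq)
Q = [Co²⁺]^2 / (P(O₂)·[H⁺]^4); log Q = 2.010.
E = E° − (0.0592/n) log Q = +1.49 − (0.0592/4)(2.010) = +1.460 V.

+1.460 V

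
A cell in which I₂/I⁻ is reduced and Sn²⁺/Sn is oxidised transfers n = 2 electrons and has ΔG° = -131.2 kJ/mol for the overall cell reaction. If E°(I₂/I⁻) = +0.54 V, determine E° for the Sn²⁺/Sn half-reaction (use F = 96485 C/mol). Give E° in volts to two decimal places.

E°cell = −ΔG°/(nF) = −(-131.2×10³)/((2)(96485)) = +0.680 V.
Since I₂/I⁻ is the cathode and Sn²⁺/Sn the anode, E°cell = E°(I₂/I⁻) − E°(Sn²⁺/Sn).
So E°(Sn²⁺/Sn) = E°(I₂/I⁻) − E°cell = (+0.54) − (+0.680) = -0.14 V.

-0.14 V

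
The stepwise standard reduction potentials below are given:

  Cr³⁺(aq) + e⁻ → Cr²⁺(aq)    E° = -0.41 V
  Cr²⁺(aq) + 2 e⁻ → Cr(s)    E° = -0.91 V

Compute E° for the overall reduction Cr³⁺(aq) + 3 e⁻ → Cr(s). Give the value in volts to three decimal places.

Since ΔG° = −nFE° is additive over sequential reductions, n₃E°₃ = n₁E°₁ + n₂E°₂.
E°₃ = (1×-0.41 + 2×-0.91) / 3 = (-2.230) / 3 = -0.743 V.

-0.743 V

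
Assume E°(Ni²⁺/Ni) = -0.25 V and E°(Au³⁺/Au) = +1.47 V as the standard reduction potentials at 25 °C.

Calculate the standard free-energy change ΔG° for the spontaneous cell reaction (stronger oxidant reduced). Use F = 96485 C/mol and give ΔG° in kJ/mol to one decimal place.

-995.7 kJ/mol

Au³⁺/Au (E° = +1.47 V) is the cathode; Ni²⁺/Ni (E° = -0.25 V) is the anode, so E°cell = +1.72 V.
Balancing electrons gives n = 6 (lcm of 3 and 2).
ΔG° = −nFE° = −(6)(96485)(+1.72) = -995,725 J = -995.7 kJ/mol.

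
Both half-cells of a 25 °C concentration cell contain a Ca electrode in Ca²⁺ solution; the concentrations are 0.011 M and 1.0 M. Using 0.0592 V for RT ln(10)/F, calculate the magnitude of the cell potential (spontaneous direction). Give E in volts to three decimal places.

For a concentration cell E°cell = 0. The 1.0 M side is the cathode (reduction is favoured where [Ca²⁺] is higher).
With n = 2, E = −(0.0592/2) log([Ca²⁺]ₐₙ/[Ca²⁺]꜀ₐₜ) = −(0.0592/2) log(0.011/1) = −(0.0592/2)(-1.959) = +0.058 V.

+0.058 V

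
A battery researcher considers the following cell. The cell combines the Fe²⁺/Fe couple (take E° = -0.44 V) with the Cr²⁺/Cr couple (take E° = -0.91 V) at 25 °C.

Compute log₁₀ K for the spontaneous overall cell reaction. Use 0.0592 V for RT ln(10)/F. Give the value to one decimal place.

15.9

Cathode: Fe²⁺/Fe; anode: Cr²⁺/Cr. E°cell = +0.47 V, n = 2.
log K = nE°cell / 0.0592 = (2)(+0.47) / 0.0592 = 15.9.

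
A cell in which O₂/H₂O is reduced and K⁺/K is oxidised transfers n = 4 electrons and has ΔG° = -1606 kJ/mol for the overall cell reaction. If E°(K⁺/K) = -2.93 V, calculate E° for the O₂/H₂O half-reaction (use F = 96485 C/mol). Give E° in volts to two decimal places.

E°cell = −ΔG°/(nF) = −(-1606×10³)/((4)(96485)) = +4.161 V.
Since O₂/H₂O is the cathode and K⁺/K the anode, E°cell = E°(O₂/H₂O) − E°(K⁺/K).
So E°(O₂/H₂O) = E°cell + E°(K⁺/K) = +4.161 + (-2.93) = +1.23 V.

+1.23 V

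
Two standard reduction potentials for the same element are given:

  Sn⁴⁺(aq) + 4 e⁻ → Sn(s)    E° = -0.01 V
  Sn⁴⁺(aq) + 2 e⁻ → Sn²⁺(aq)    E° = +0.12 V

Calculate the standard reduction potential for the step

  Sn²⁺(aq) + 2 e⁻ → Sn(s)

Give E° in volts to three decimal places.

-0.140 V

Sequential free energies add, so n₃E°₃ = n₁E°₁ + n₂E°₂.
With n₃ = 4, and the known step contributing 2×(+0.12) V, the unknown satisfies 2·E° = 4×(-0.01) − 2×(+0.12) = -0.280.
E° = -0.280 / 2 = -0.140 V.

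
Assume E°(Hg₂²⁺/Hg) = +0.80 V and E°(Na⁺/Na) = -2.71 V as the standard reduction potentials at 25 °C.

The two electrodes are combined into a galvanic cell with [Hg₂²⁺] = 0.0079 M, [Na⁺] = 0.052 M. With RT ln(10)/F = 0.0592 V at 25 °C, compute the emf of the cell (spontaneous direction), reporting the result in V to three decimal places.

+3.524 V

Hg₂²⁺/Hg is the cathode (higher E°), Na⁺/Na the anode: E°cell = +0.80 − (-2.71) = +3.51 V, n = 2.
Overall: Hg₂²⁺(aq) + 2 Na(s) → 2 Hg(l) + 2 Na⁺(aq)
Q = [Na⁺]^2 / ([Hg₂²⁺]); log Q = -0.466.
E = E° − (0.0592/n) log Q = +3.51 − (0.0592/2)(-0.466) = +3.524 V.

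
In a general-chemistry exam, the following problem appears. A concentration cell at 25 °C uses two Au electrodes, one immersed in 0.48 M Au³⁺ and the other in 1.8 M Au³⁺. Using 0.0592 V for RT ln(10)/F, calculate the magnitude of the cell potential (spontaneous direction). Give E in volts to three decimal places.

For a concentration cell E°cell = 0. The 1.8 M side is the cathode (reduction is favoured where [Au³⁺] is higher).
With n = 3, E = −(0.0592/3) log([Au³⁺]ₐₙ/[Au³⁺]꜀ₐₜ) = −(0.0592/3) log(0.48/1.8) = −(0.0592/3)(-0.574) = +0.011 V.

+0.011 V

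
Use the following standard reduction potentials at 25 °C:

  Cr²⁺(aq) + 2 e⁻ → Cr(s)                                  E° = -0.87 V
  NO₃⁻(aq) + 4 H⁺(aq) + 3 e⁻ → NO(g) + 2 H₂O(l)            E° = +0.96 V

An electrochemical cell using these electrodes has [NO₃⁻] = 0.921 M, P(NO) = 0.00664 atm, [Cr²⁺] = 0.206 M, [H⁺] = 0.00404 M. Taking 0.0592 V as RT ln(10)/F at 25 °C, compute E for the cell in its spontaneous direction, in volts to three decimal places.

+1.704 V

NO₃⁻/NO is the cathode (higher E°), Cr²⁺/Cr the anode: E°cell = +0.96 − (-0.87) = +1.83 V, n = 6.
Overall: 2 NO₃⁻(aq) + 8 H⁺(aq) + 3 Cr(s) → 2 NO(g) + 4 H₂O(l) + 3 Cr²⁺(aq)
Q = P(NO)^2·[Cr²⁺]^3 / ([NO₃⁻]^2·[H⁺]^8); log Q = 12.806.
E = E° − (0.0592/n) log Q = +1.83 − (0.0592/6)(12.806) = +1.704 V.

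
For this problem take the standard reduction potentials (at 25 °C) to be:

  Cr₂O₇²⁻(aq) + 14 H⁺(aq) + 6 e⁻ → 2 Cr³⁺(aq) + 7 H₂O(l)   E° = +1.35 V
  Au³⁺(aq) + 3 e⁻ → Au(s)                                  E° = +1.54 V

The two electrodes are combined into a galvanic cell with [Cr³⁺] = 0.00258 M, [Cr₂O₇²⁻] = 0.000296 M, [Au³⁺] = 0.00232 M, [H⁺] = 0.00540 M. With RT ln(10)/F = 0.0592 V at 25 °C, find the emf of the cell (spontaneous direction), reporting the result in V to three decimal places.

+0.435 V

Au³⁺/Au is the cathode (higher E°), Cr₂O₇²⁻/Cr³⁺ the anode: E°cell = +1.54 − (+1.35) = +0.19 V, n = 6.
Overall: 2 Au³⁺(aq) + 2 Cr³⁺(aq) + 7 H₂O(l) → 2 Au(s) + Cr₂O₇²⁻(aq) + 14 H⁺(aq)
Q = [Cr₂O₇²⁻]·[H⁺]^14 / ([Au³⁺]^2·[Cr³⁺]^2); log Q = -24.829.
E = E° − (0.0592/n) log Q = +0.19 − (0.0592/6)(-24.829) = +0.435 V.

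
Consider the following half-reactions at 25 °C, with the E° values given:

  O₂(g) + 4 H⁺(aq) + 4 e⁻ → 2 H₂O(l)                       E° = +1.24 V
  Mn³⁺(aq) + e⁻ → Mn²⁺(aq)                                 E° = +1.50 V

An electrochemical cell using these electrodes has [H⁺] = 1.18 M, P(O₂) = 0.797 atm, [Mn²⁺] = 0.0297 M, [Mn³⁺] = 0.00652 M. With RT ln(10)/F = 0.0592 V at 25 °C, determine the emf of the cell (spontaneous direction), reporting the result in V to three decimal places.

Mn³⁺/Mn²⁺ is the cathode (higher E°), O₂/H₂O the anode: E°cell = +1.50 − (+1.24) = +0.26 V, n = 4.
Overall: 4 Mn³⁺(aq) + 2 H₂O(l) → 4 Mn²⁺(aq) + O₂(g) + 4 H⁺(aq)
Q = [Mn²⁺]^4·P(O₂)·[H⁺]^4 / ([Mn³⁺]^4); log Q = 2.823.
E = E° − (0.0592/n) log Q = +0.26 − (0.0592/4)(2.823) = +0.218 V.

+0.218 V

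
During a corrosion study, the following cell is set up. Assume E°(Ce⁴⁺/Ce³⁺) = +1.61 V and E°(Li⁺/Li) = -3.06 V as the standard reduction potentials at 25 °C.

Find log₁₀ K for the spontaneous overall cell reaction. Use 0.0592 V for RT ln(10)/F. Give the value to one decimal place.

Cathode: Ce⁴⁺/Ce³⁺; anode: Li⁺/Li. E°cell = +4.67 V, n = 1.
log K = nE°cell / 0.0592 = (1)(+4.67) / 0.0592 = 78.9.

78.9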